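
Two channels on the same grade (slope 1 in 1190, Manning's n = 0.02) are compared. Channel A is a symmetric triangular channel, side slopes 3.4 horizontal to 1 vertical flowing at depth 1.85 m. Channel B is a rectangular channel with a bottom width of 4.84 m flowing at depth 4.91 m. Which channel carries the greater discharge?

Channel A: For a triangular section with side slope z = 3.4: A = zy² = 3.4×1.85² = 11.64 m²; P = 2y√(1+z²) = 2×1.85×3.544 = 13.11 m. Hydraulic radius R = A/P = 11.64/13.11 = 0.8874 m. Q_A = (1/0.02)·11.64·0.8874^(2/3)·√0.0008403 = 15.58 m³/s.
Channel B: Flow area A = b·y = 4.84 × 4.91 = 23.76 m². Wetted perimeter P = b + 2y = 4.84 + 2×4.91 = 14.66 m. Hydraulic radius R = A/P = 23.76/14.66 = 1.621 m. Q_B = (1/0.02)·23.76·1.621^(2/3)·√0.0008403 = 47.53 m³/s.
Q_A = 15.58 m³/s vs Q_B = 47.53 m³/s, so channel B carries more.

channel B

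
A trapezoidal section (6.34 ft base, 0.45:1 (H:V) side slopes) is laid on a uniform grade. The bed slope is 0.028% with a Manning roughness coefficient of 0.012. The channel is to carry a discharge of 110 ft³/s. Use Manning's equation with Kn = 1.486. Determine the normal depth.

y_n = 3.94 ft

Manning's equation rearranged: A R^(2/3) = nQ / (1.486·√S) = 0.012 × 110 / (1.486 × √0.00028) = 53.09.
Try y = 3 ft: A R^(2/3) = 33.96 — short.
Try y = 4.48 ft: A R^(2/3) = 65.52 — over.
Try y = 3.94 ft: A R^(2/3) = 52.98 — ≈ 53.09.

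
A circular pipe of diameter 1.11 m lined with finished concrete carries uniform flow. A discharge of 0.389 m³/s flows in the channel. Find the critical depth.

At critical depth, Q² T / (g A³) = 1, i.e. A³/T = Q²/g = 0.389²/9.81 = 0.01543.
Trying y = 0.371 m: A³/T = 0.02174 — over.
Trying y = 0.279 m: A³/T = 0.007193 — short.
Trying y = 0.34 m: A³/T = 0.01551 — close enough.

y_c = 0.34 m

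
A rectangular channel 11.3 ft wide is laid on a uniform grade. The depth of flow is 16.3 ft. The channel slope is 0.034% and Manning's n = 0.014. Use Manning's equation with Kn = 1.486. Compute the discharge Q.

Flow area A = b·y = 11.3 × 16.3 = 184.2 ft². Wetted perimeter P = b + 2y = 11.3 + 2×16.3 = 43.9 ft.
Hydraulic radius R = A/P = 184.2/43.9 = 4.196 ft.
Manning's equation: Q = (1.486/n) A R^(2/3) S^(1/2) = (1.486/0.014) × 184.2 × 4.196^(2/3) × 0.00034^(1/2) = 938 ft³/s.

Q = 938 ft³/s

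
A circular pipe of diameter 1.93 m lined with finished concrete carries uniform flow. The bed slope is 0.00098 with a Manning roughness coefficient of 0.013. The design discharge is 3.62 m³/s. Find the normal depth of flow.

y_n = 1.35 m

Manning's equation rearranged: A R^(2/3) = nQ / (1·√S) = 0.013 × 3.62 / (√0.00098) = 1.503.
Trying y = 1.62 m: A R^(2/3) = 1.837 — too large.
Trying y = 1.1 m: A R^(2/3) = 1.116 — too small.
Trying y = 1.35 m: A R^(2/3) = 1.505 — matches.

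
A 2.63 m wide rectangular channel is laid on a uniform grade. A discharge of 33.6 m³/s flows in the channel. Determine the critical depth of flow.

y_c = 2.55 m

For a rectangular channel, critical depth y_c = (q²/g)^(1/3) where q = Q/b = 33.6/2.63 = 12.78 m²/s.
So y_c = (12.78²/9.81)^(1/3) = 2.55 m.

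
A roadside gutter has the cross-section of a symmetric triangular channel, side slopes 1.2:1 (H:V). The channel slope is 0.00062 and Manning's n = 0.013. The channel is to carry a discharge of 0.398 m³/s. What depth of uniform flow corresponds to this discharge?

Manning's equation rearranged: A R^(2/3) = nQ / (1·√S) = 0.013 × 0.398 / (√0.00062) = 0.2078.
At y = 0.535 m: A R^(2/3) = 0.1196 — too small.
At y = 0.782 m: A R^(2/3) = 0.3291 — too large.
At y = 0.658 m: A R^(2/3) = 0.2077 — matches.

y_n = 0.658 m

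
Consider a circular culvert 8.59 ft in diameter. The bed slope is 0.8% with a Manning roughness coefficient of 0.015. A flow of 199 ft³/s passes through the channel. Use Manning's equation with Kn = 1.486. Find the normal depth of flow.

Manning's equation rearranged: A R^(2/3) = nQ / (1.486·√S) = 0.015 × 199 / (1.486 × √0.008) = 22.46.
Trying y = 1.93 ft: A R^(2/3) = 10.68 — low.
Trying y = 3.61 ft: A R^(2/3) = 35.56 — high.
Trying y = 2.82 ft: A R^(2/3) = 22.46 — matches.

y_n = 2.82 ft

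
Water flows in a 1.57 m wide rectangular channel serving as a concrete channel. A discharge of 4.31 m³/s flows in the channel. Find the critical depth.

For a rectangular channel, critical depth y_c = (q²/g)^(1/3) where q = Q/b = 4.31/1.57 = 2.745 m²/s.
So y_c = (2.745²/9.81)^(1/3) = 0.916 m.

y_c = 0.916 m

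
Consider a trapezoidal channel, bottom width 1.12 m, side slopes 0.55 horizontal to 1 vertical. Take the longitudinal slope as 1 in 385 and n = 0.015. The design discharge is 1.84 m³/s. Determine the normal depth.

y_n = 0.686 m

Manning's equation rearranged: A R^(2/3) = nQ / (1·√S) = 0.015 × 1.84 / (√0.002597) = 0.5416.
At y = 0.613 m: A R^(2/3) = 0.4475 — low.
At y = 0.819 m: A R^(2/3) = 0.733 — high.
At y = 0.686 m: A R^(2/3) = 0.5412 — ≈ 0.5416.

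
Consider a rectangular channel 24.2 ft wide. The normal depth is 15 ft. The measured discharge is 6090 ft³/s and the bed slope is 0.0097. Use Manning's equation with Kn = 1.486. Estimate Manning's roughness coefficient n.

Flow area A = b·y = 24.2 × 15 = 363 ft². Wetted perimeter P = b + 2y = 24.2 + 2×15 = 54.2 ft.
Hydraulic radius R = A/P = 363/54.2 = 6.697 ft.
Rearranging Manning's equation: n = (1.486/Q) A R^(2/3) S^(1/2) = (1.486/6090) × 363 × 6.697^(2/3) × √0.0097 = 0.031.

n = 0.031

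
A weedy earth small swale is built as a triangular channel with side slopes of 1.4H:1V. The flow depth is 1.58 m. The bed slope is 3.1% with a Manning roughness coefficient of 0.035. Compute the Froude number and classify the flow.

For a triangular section with side slope z = 1.4: A = zy² = 1.4×1.58² = 3.495 m²; P = 2y√(1+z²) = 2×1.58×1.72 = 5.437 m.
Hydraulic radius R = A/P = 3.495/5.437 = 0.6428 m.
V = (1/n) R^(2/3) √S = (1/0.035) × 0.6428^(2/3) × √0.031 = 3.747 m/s. Hydraulic depth D_h = A/T = 3.495/4.424 = 0.79 m.
Froude number Fr = V/√(g·D_h) = 3.747/√(9.81×0.79) = 1.35, which is greater than 1, so the flow is supercritical.

supercritical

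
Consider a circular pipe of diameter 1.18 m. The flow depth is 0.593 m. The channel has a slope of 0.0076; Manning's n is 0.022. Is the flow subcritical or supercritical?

For a circular section of diameter D = 1.18 m at depth y = 0.593 m, the central angle is θ = 2 arccos(1 − 2y/D) = 3.152 rad. Then A = (D²/8)(θ − sin θ) = 0.5503 m² and P = Dθ/2 = 1.86 m.
Hydraulic radius R = A/P = 0.5503/1.86 = 0.296 m.
V = (1/n) R^(2/3) √S = (1/0.022) × 0.296^(2/3) × √0.0076 = 1.76 m/s. Hydraulic depth D_h = A/T = 0.5503/1.18 = 0.4664 m.
Froude number Fr = V/√(g·D_h) = 1.76/√(9.81×0.4664) = 0.823, which is less than 1, so the flow is subcritical.

subcritical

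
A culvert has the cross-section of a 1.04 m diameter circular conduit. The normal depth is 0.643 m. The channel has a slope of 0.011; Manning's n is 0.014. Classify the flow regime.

supercritical

For a circular section of diameter D = 1.04 m at depth y = 0.643 m, the central angle is θ = 2 arccos(1 − 2y/D) = 3.619 rad. Then A = (D²/8)(θ − sin θ) = 0.5515 m² and P = Dθ/2 = 1.882 m.
Hydraulic radius R = A/P = 0.5515/1.882 = 0.293 m.
V = (1/n) R^(2/3) √S = (1/0.014) × 0.293^(2/3) × √0.011 = 3.305 m/s. Hydraulic depth D_h = A/T = 0.5515/1.01 = 0.5457 m.
Froude number Fr = V/√(g·D_h) = 3.305/√(9.81×0.5457) = 1.43, which is greater than 1, so the flow is supercritical.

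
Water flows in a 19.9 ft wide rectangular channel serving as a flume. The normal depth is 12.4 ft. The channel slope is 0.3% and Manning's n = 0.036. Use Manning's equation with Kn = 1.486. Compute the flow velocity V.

V = 7.06 ft/s

Flow area A = b·y = 19.9 × 12.4 = 246.8 ft². Wetted perimeter P = b + 2y = 19.9 + 2×12.4 = 44.7 ft.
Hydraulic radius R = A/P = 246.8/44.7 = 5.52 ft.
From Manning's equation, V = (1.486/n) R^(2/3) S^(1/2) = (1.486/0.036) × 5.52^(2/3) × 0.003^(1/2) = 7.06 ft/s.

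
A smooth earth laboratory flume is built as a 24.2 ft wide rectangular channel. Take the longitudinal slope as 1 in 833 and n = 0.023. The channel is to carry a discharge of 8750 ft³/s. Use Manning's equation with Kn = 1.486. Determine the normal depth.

Manning's equation rearranged: A R^(2/3) = nQ / (1.486·√S) = 0.023 × 8750 / (1.486 × √0.0012) = 3909.
Trying y = 47.2 ft: A R^(2/3) = 5171 — too large.
Trying y = 26.6 ft: A R^(2/3) = 2642 — too small.
Trying y = 37 ft: A R^(2/3) = 3908 — ≈ 3909.

y_n = 37 ft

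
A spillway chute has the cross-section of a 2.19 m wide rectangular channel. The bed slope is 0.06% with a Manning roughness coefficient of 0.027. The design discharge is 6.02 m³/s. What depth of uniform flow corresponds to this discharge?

y_n = 3.43 m

Manning's equation rearranged: A R^(2/3) = nQ / (1·√S) = 0.027 × 6.02 / (√0.0006) = 6.636.
Trying y = 2.42 m: A R^(2/3) = 4.39 — too small.
Trying y = 4.34 m: A R^(2/3) = 8.691 — too large.
Trying y = 3.43 m: A R^(2/3) = 6.634 — ≈ 6.636.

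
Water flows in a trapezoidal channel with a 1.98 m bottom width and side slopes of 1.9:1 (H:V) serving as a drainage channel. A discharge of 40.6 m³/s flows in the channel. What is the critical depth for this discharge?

At critical depth, Q² T / (g A³) = 1, i.e. A³/T = Q²/g = 40.6²/9.81 = 168.
Trying y = 1.72 m: A³/T = 86.36 — low.
Trying y = 2.38 m: A³/T = 336.1 — high.
Trying y = 2.02 m: A³/T = 168.1 — ≈ 168.

y_c = 2.02 m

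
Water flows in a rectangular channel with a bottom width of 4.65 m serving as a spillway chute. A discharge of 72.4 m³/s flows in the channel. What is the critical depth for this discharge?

For a rectangular channel, critical depth y_c = (q²/g)^(1/3) where q = Q/b = 72.4/4.65 = 15.57 m²/s.
So y_c = (15.57²/9.81)^(1/3) = 2.91 m.

y_c = 2.91 m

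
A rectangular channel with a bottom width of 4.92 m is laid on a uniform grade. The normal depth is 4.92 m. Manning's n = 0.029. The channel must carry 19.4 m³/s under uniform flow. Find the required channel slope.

S = 0.000279

Flow area A = b·y = 4.92 × 4.92 = 24.21 m². Wetted perimeter P = b + 2y = 4.92 + 2×4.92 = 14.76 m.
Hydraulic radius R = A/P = 24.21/14.76 = 1.64 m.
From Manning's equation, S = [nQ / (1 A R^(2/3))]² = [0.029 × 19.4 / (1 × 24.21 × 1.64^(2/3))]² = 0.000279.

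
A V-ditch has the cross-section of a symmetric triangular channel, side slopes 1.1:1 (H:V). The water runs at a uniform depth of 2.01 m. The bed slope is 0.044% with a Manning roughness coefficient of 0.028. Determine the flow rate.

For a triangular section with side slope z = 1.1: A = zy² = 1.1×2.01² = 4.444 m²; P = 2y√(1+z²) = 2×2.01×1.487 = 5.976 m.
Hydraulic radius R = A/P = 4.444/5.976 = 0.7436 m.
Manning's equation: Q = (1/n) A R^(2/3) S^(1/2) = (1/0.028) × 4.444 × 0.7436^(2/3) × 0.00044^(1/2) = 2.73 m³/s.

Q = 2.73 m³/s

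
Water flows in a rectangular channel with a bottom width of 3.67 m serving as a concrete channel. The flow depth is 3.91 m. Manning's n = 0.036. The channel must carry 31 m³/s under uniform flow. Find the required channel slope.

S = 0.0045

Flow area A = b·y = 3.67 × 3.91 = 14.35 m². Wetted perimeter P = b + 2y = 3.67 + 2×3.91 = 11.49 m.
Hydraulic radius R = A/P = 14.35/11.49 = 1.249 m.
From Manning's equation, S = [nQ / (1 A R^(2/3))]² = [0.036 × 31 / (1 × 14.35 × 1.249^(2/3))]² = 0.0045.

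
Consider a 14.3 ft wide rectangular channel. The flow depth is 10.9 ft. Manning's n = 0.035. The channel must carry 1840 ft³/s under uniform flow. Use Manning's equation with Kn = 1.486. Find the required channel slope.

Flow area A = b·y = 14.3 × 10.9 = 155.9 ft². Wetted perimeter P = b + 2y = 14.3 + 2×10.9 = 36.1 ft.
Hydraulic radius R = A/P = 155.9/36.1 = 4.318 ft.
From Manning's equation, S = [nQ / (1.486 A R^(2/3))]² = [0.035 × 1840 / (1.486 × 155.9 × 4.318^(2/3))]² = 0.011.

S = 0.011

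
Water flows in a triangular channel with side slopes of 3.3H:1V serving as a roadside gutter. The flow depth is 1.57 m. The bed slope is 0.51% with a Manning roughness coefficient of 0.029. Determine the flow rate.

For a triangular section with side slope z = 3.3: A = zy² = 3.3×1.57² = 8.134 m²; P = 2y√(1+z²) = 2×1.57×3.448 = 10.83 m.
Hydraulic radius R = A/P = 8.134/10.83 = 0.7513 m.
Manning's equation: Q = (1/n) A R^(2/3) S^(1/2) = (1/0.029) × 8.134 × 0.7513^(2/3) × 0.0051^(1/2) = 16.6 m³/s.

Q = 16.6 m³/s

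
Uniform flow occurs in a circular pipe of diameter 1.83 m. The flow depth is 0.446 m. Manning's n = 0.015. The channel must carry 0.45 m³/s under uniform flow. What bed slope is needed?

S = 0.0011

For a circular section of diameter D = 1.83 m at depth y = 0.446 m, the central angle is θ = 2 arccos(1 − 2y/D) = 2.065 rad. Then A = (D²/8)(θ − sin θ) = 0.4961 m² and P = Dθ/2 = 1.89 m.
Hydraulic radius R = A/P = 0.4961/1.89 = 0.2625 m.
From Manning's equation, S = [nQ / (1 A R^(2/3))]² = [0.015 × 0.45 / (1 × 0.4961 × 0.2625^(2/3))]² = 0.0011.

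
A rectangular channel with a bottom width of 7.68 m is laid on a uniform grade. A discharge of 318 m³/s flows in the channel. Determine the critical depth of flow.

y_c = 5.59 m

For a rectangular channel, critical depth y_c = (q²/g)^(1/3) where q = Q/b = 318/7.68 = 41.41 m²/s.
So y_c = (41.41²/9.81)^(1/3) = 5.59 m.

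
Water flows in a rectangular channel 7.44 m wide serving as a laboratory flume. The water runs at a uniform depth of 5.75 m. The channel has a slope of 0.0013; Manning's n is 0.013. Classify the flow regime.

subcritical

Flow area A = b·y = 7.44 × 5.75 = 42.78 m². Wetted perimeter P = b + 2y = 7.44 + 2×5.75 = 18.94 m.
Hydraulic radius R = A/P = 42.78/18.94 = 2.259 m.
V = (1/n) R^(2/3) √S = (1/0.013) × 2.259^(2/3) × √0.0013 = 4.775 m/s. Hydraulic depth D_h = A/T = 42.78/7.44 = 5.75 m.
Froude number Fr = V/√(g·D_h) = 4.775/√(9.81×5.75) = 0.636, which is less than 1, so the flow is subcritical.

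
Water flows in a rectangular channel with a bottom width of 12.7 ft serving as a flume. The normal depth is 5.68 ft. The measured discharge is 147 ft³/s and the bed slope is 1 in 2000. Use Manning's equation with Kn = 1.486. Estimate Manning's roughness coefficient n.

n = 0.0339

Flow area A = b·y = 12.7 × 5.68 = 72.14 ft². Wetted perimeter P = b + 2y = 12.7 + 2×5.68 = 24.06 ft.
Hydraulic radius R = A/P = 72.14/24.06 = 2.998 ft.
Rearranging Manning's equation: n = (1.486/Q) A R^(2/3) S^(1/2) = (1.486/147) × 72.14 × 2.998^(2/3) × √0.0005 = 0.0339.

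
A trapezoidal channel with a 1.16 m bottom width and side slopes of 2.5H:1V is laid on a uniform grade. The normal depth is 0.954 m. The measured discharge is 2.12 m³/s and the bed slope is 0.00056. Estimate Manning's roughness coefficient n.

With bottom width b = 1.16 m and side slope z = 2.5: A = (b + zy)y = (1.16 + 2.5×0.954)×0.954 = 3.382 m²; P = b + 2y√(1+z²) = 1.16 + 2×0.954×2.693 = 6.297 m.
Hydraulic radius R = A/P = 3.382/6.297 = 0.537 m.
Rearranging Manning's equation: n = (1/Q) A R^(2/3) S^(1/2) = (1/2.12) × 3.382 × 0.537^(2/3) × √0.00056 = 0.0249.

n = 0.0249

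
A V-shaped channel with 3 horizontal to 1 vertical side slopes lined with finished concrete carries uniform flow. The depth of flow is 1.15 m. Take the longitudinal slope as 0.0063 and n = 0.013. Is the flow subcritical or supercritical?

supercritical

For a triangular section with side slope z = 3: A = zy² = 3×1.15² = 3.967 m²; P = 2y√(1+z²) = 2×1.15×3.162 = 7.273 m.
Hydraulic radius R = A/P = 3.967/7.273 = 0.5455 m.
V = (1/n) R^(2/3) √S = (1/0.013) × 0.5455^(2/3) × √0.0063 = 4.076 m/s. Hydraulic depth D_h = A/T = 3.967/6.9 = 0.575 m.
Froude number Fr = V/√(g·D_h) = 4.076/√(9.81×0.575) = 1.72, which is greater than 1, so the flow is supercritical.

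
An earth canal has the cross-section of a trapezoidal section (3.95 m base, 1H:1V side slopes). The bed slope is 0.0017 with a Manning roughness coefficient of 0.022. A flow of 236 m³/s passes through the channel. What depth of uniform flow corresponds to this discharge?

Manning's equation rearranged: A R^(2/3) = nQ / (1·√S) = 0.022 × 236 / (√0.0017) = 125.9.
Try y = 4.85 m: A R^(2/3) = 76.84 — low.
Try y = 7.78 m: A R^(2/3) = 211 — high.
Try y = 6.13 m: A R^(2/3) = 125.7 — ≈ 125.9.

y_n = 6.13 m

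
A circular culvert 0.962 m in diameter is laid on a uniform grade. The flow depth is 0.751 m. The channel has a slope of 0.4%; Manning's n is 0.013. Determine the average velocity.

V = 2.14 m/s

For a circular section of diameter D = 0.962 m at depth y = 0.751 m, the central angle is θ = 2 arccos(1 − 2y/D) = 4.334 rad. Then A = (D²/8)(θ − sin θ) = 0.6088 m² and P = Dθ/2 = 2.084 m.
Hydraulic radius R = A/P = 0.6088/2.084 = 0.2921 m.
From Manning's equation, V = (1/n) R^(2/3) S^(1/2) = (1/0.013) × 0.2921^(2/3) × 0.004^(1/2) = 2.14 m/s.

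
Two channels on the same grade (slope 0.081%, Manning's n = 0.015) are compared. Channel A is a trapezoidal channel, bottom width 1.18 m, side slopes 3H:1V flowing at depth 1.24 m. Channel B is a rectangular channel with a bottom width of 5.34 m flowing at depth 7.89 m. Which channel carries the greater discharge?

channel B

Channel A: With bottom width b = 1.18 m and side slope z = 3: A = (b + zy)y = (1.18 + 3×1.24)×1.24 = 6.076 m²; P = b + 2y√(1+z²) = 1.18 + 2×1.24×3.162 = 9.022 m. Hydraulic radius R = A/P = 6.076/9.022 = 0.6734 m. Q_A = (1/0.015)·6.076·0.6734^(2/3)·√0.00081 = 8.857 m³/s.
Channel B: Flow area A = b·y = 5.34 × 7.89 = 42.13 m². Wetted perimeter P = b + 2y = 5.34 + 2×7.89 = 21.12 m. Hydraulic radius R = A/P = 42.13/21.12 = 1.995 m. Q_B = (1/0.015)·42.13·1.995^(2/3)·√0.00081 = 126.7 m³/s.
Q_A = 8.857 m³/s vs Q_B = 126.7 m³/s, so channel B carries more.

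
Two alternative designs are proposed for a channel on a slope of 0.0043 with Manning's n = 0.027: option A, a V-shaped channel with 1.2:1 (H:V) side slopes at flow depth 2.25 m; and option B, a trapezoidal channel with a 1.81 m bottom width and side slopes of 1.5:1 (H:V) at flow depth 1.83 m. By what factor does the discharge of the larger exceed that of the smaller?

1.5

Channel A: For a triangular section with side slope z = 1.2: A = zy² = 1.2×2.25² = 6.075 m²; P = 2y√(1+z²) = 2×2.25×1.562 = 7.029 m. Hydraulic radius R = A/P = 6.075/7.029 = 0.8642 m. Q_A = (1/0.027)·6.075·0.8642^(2/3)·√0.0043 = 13.39 m³/s.
Channel B: With bottom width b = 1.81 m and side slope z = 1.5: A = (b + zy)y = (1.81 + 1.5×1.83)×1.83 = 8.336 m²; P = b + 2y√(1+z²) = 1.81 + 2×1.83×1.803 = 8.408 m. Hydraulic radius R = A/P = 8.336/8.408 = 0.9914 m. Q_B = (1/0.027)·8.336·0.9914^(2/3)·√0.0043 = 20.13 m³/s.
The larger discharge is 20.13 m³/s and the smaller is 13.39 m³/s; the ratio is 1.5.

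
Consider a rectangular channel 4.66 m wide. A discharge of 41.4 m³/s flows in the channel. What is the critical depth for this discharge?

For a rectangular channel, critical depth y_c = (q²/g)^(1/3) where q = Q/b = 41.4/4.66 = 8.884 m²/s.
So y_c = (8.884²/9.81)^(1/3) = 2 m.

y_c = 2 m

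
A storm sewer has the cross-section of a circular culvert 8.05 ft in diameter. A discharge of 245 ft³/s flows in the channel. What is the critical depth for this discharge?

At critical depth, Q² T / (g A³) = 1, i.e. A³/T = Q²/g = 245²/32.2 = 1864.
At y = 4.64 ft: A³/T = 3524 — too large.
At y = 2.79 ft: A³/T = 501.7 — too small.
At y = 3.93 ft: A³/T = 1869 — matches.

y_c = 3.93 ft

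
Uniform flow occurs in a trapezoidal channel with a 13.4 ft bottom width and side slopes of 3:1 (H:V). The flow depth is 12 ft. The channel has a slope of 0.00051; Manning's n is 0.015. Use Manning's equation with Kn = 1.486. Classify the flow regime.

subcritical

With bottom width b = 13.4 ft and side slope z = 3: A = (b + zy)y = (13.4 + 3×12)×12 = 592.8 ft²; P = b + 2y√(1+z²) = 13.4 + 2×12×3.162 = 89.29 ft.
Hydraulic radius R = A/P = 592.8/89.29 = 6.639 ft.
V = (1.486/n) R^(2/3) √S = (1.486/0.015) × 6.639^(2/3) × √0.00051 = 7.903 ft/s. Hydraulic depth D_h = A/T = 592.8/85.4 = 6.941 ft.
Froude number Fr = V/√(g·D_h) = 7.903/√(32.2×6.941) = 0.529, which is less than 1, so the flow is subcritical.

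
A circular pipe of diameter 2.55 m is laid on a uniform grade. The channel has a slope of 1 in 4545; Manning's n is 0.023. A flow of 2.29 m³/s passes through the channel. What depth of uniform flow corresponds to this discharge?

y_n = 1.96 m

Manning's equation rearranged: A R^(2/3) = nQ / (1·√S) = 0.023 × 2.29 / (√0.00022) = 3.551.
Try y = 2.37 m: A R^(2/3) = 4.067 — too large.
Try y = 1.43 m: A R^(2/3) = 2.286 — too small.
Try y = 1.96 m: A R^(2/3) = 3.547 — matches.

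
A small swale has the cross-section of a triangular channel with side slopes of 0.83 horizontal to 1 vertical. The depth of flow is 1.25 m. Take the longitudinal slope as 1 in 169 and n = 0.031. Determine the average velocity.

For a triangular section with side slope z = 0.83: A = zy² = 0.83×1.25² = 1.297 m²; P = 2y√(1+z²) = 2×1.25×1.3 = 3.249 m.
Hydraulic radius R = A/P = 1.297/3.249 = 0.3992 m.
From Manning's equation, V = (1/n) R^(2/3) S^(1/2) = (1/0.031) × 0.3992^(2/3) × 0.005917^(1/2) = 1.35 m/s.

V = 1.35 m/s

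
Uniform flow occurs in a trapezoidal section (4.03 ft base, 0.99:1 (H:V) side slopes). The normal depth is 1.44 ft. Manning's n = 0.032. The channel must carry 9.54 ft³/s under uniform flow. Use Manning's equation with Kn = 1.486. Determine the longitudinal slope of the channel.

S = 0.00071

With bottom width b = 4.03 ft and side slope z = 0.99: A = (b + zy)y = (4.03 + 0.99×1.44)×1.44 = 7.856 ft²; P = b + 2y√(1+z²) = 4.03 + 2×1.44×1.407 = 8.083 ft.
Hydraulic radius R = A/P = 7.856/8.083 = 0.972 ft.
From Manning's equation, S = [nQ / (1.486 A R^(2/3))]² = [0.032 × 9.54 / (1.486 × 7.856 × 0.972^(2/3))]² = 0.00071.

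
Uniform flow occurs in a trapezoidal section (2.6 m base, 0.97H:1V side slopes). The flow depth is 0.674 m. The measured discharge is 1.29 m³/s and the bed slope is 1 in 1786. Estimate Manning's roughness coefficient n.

With bottom width b = 2.6 m and side slope z = 0.97: A = (b + zy)y = (2.6 + 0.97×0.674)×0.674 = 2.193 m²; P = b + 2y√(1+z²) = 2.6 + 2×0.674×1.393 = 4.478 m.
Hydraulic radius R = A/P = 2.193/4.478 = 0.4897 m.
Rearranging Manning's equation: n = (1/Q) A R^(2/3) S^(1/2) = (1/1.29) × 2.193 × 0.4897^(2/3) × √0.0005599 = 0.025.

n = 0.025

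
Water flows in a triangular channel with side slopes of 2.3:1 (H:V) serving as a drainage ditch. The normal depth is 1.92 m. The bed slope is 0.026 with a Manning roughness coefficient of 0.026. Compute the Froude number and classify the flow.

supercritical

For a triangular section with side slope z = 2.3: A = zy² = 2.3×1.92² = 8.479 m²; P = 2y√(1+z²) = 2×1.92×2.508 = 9.631 m.
Hydraulic radius R = A/P = 8.479/9.631 = 0.8804 m.
V = (1/n) R^(2/3) √S = (1/0.026) × 0.8804^(2/3) × √0.026 = 5.697 m/s. Hydraulic depth D_h = A/T = 8.479/8.832 = 0.96 m.
Froude number Fr = V/√(g·D_h) = 5.697/√(9.81×0.96) = 1.86, which is greater than 1, so the flow is supercritical.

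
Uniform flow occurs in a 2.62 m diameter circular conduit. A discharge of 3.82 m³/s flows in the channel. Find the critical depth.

y_c = 0.86 m

At critical depth, Q² T / (g A³) = 1, i.e. A³/T = Q²/g = 3.82²/9.81 = 1.488.
Try y = 0.993 m: A³/T = 2.586 — too large.
Try y = 0.752 m: A³/T = 0.883 — too small.
Try y = 0.86 m: A³/T = 1.485 — matches.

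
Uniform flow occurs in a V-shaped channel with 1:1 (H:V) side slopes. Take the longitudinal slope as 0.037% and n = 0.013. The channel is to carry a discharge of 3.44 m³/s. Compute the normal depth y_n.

y_n = 1.78 m

Manning's equation rearranged: A R^(2/3) = nQ / (1·√S) = 0.013 × 3.44 / (√0.00037) = 2.325.
At y = 1.44 m: A R^(2/3) = 1.322 — too small.
At y = 2.04 m: A R^(2/3) = 3.347 — too large.
At y = 1.78 m: A R^(2/3) = 2.327 — matches.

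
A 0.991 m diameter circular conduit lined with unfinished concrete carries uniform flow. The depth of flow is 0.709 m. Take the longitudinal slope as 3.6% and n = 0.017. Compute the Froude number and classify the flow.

For a circular section of diameter D = 0.991 m at depth y = 0.709 m, the central angle is θ = 2 arccos(1 − 2y/D) = 4.033 rad. Then A = (D²/8)(θ − sin θ) = 0.5905 m² and P = Dθ/2 = 1.998 m.
Hydraulic radius R = A/P = 0.5905/1.998 = 0.2955 m.
V = (1/n) R^(2/3) √S = (1/0.017) × 0.2955^(2/3) × √0.036 = 4.952 m/s. Hydraulic depth D_h = A/T = 0.5905/0.8943 = 0.6603 m.
Froude number Fr = V/√(g·D_h) = 4.952/√(9.81×0.6603) = 1.95, which is greater than 1, so the flow is supercritical.

supercritical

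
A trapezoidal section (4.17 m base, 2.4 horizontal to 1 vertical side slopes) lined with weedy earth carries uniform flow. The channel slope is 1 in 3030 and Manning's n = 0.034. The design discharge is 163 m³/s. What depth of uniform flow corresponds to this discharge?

y_n = 6.64 m

Manning's equation rearranged: A R^(2/3) = nQ / (1·√S) = 0.034 × 163 / (√0.00033) = 305.1.
Trying y = 8.44 m: A R^(2/3) = 544.3 — high.
Trying y = 5.95 m: A R^(2/3) = 234.7 — low.
Trying y = 6.64 m: A R^(2/3) = 304.8 — matches.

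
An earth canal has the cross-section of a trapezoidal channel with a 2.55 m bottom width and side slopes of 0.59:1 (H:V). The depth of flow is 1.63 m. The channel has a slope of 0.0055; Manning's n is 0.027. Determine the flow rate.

Q = 14.7 m³/s

With bottom width b = 2.55 m and side slope z = 0.59: A = (b + zy)y = (2.55 + 0.59×1.63)×1.63 = 5.724 m²; P = b + 2y√(1+z²) = 2.55 + 2×1.63×1.161 = 6.335 m.
Hydraulic radius R = A/P = 5.724/6.335 = 0.9035 m.
Manning's equation: Q = (1/n) A R^(2/3) S^(1/2) = (1/0.027) × 5.724 × 0.9035^(2/3) × 0.0055^(1/2) = 14.7 m³/s.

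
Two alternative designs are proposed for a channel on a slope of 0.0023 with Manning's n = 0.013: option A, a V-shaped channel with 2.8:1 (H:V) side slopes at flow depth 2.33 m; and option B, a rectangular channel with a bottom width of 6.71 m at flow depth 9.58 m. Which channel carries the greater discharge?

Channel A: For a triangular section with side slope z = 2.8: A = zy² = 2.8×2.33² = 15.2 m²; P = 2y√(1+z²) = 2×2.33×2.973 = 13.86 m. Hydraulic radius R = A/P = 15.2/13.86 = 1.097 m. Q_A = (1/0.013)·15.2·1.097^(2/3)·√0.0023 = 59.65 m³/s.
Channel B: Flow area A = b·y = 6.71 × 9.58 = 64.28 m². Wetted perimeter P = b + 2y = 6.71 + 2×9.58 = 25.87 m. Hydraulic radius R = A/P = 64.28/25.87 = 2.485 m. Q_B = (1/0.013)·64.28·2.485^(2/3)·√0.0023 = 435 m³/s.
Q_A = 59.65 m³/s vs Q_B = 435 m³/s, so channel B carries more.

channel B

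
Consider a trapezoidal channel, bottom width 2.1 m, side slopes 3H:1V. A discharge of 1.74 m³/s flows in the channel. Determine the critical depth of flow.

At critical depth, Q² T / (g A³) = 1, i.e. A³/T = Q²/g = 1.74²/9.81 = 0.3086.
Try y = 0.31 m: A³/T = 0.2093 — short.
Try y = 0.42 m: A³/T = 0.6083 — over.
Try y = 0.347 m: A³/T = 0.3096 — close enough.

y_c = 0.347 m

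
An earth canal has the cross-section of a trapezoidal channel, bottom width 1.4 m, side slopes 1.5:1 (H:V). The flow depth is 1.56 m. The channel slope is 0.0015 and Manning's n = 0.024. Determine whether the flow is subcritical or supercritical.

With bottom width b = 1.4 m and side slope z = 1.5: A = (b + zy)y = (1.4 + 1.5×1.56)×1.56 = 5.834 m²; P = b + 2y√(1+z²) = 1.4 + 2×1.56×1.803 = 7.025 m.
Hydraulic radius R = A/P = 5.834/7.025 = 0.8306 m.
V = (1/n) R^(2/3) √S = (1/0.024) × 0.8306^(2/3) × √0.0015 = 1.426 m/s. Hydraulic depth D_h = A/T = 5.834/6.08 = 0.9596 m.
Froude number Fr = V/√(g·D_h) = 1.426/√(9.81×0.9596) = 0.465, which is less than 1, so the flow is subcritical.

subcritical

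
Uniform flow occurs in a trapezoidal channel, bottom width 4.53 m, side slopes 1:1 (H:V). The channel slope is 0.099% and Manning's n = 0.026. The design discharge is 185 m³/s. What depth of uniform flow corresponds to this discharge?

Manning's equation rearranged: A R^(2/3) = nQ / (1·√S) = 0.026 × 185 / (√0.00099) = 152.9.
At y = 5.47 m: A R^(2/3) = 107 — low.
At y = 7.05 m: A R^(2/3) = 182.3 — high.
At y = 6.49 m: A R^(2/3) = 152.9 — close enough.

y_n = 6.49 m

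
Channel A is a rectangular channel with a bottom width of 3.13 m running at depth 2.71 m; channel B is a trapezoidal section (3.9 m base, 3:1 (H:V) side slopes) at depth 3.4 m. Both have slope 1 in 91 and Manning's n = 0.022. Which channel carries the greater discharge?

channel B

Channel A: Flow area A = b·y = 3.13 × 2.71 = 8.482 m². Wetted perimeter P = b + 2y = 3.13 + 2×2.71 = 8.55 m. Hydraulic radius R = A/P = 8.482/8.55 = 0.9921 m. Q_A = (1/0.022)·8.482·0.9921^(2/3)·√0.01099 = 40.2 m³/s.
Channel B: With bottom width b = 3.9 m and side slope z = 3: A = (b + zy)y = (3.9 + 3×3.4)×3.4 = 47.94 m²; P = b + 2y√(1+z²) = 3.9 + 2×3.4×3.162 = 25.4 m. Hydraulic radius R = A/P = 47.94/25.4 = 1.887 m. Q_B = (1/0.022)·47.94·1.887^(2/3)·√0.01099 = 348.8 m³/s.
Q_A = 40.2 m³/s vs Q_B = 348.8 m³/s, so channel B carries more.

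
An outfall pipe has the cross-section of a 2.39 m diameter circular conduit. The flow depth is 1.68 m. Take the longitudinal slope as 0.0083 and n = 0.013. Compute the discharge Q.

For a circular section of diameter D = 2.39 m at depth y = 1.68 m, the central angle is θ = 2 arccos(1 − 2y/D) = 3.977 rad. Then A = (D²/8)(θ − sin θ) = 3.37 m² and P = Dθ/2 = 4.753 m.
Hydraulic radius R = A/P = 3.37/4.753 = 0.7089 m.
Manning's equation: Q = (1/n) A R^(2/3) S^(1/2) = (1/0.013) × 3.37 × 0.7089^(2/3) × 0.0083^(1/2) = 18.8 m³/s.

Q = 18.8 m³/s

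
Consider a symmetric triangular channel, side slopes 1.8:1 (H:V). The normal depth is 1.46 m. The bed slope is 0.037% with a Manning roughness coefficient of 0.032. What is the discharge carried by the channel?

For a triangular section with side slope z = 1.8: A = zy² = 1.8×1.46² = 3.837 m²; P = 2y√(1+z²) = 2×1.46×2.059 = 6.013 m.
Hydraulic radius R = A/P = 3.837/6.013 = 0.6381 m.
Manning's equation: Q = (1/n) A R^(2/3) S^(1/2) = (1/0.032) × 3.837 × 0.6381^(2/3) × 0.00037^(1/2) = 1.71 m³/s.

Q = 1.71 m³/s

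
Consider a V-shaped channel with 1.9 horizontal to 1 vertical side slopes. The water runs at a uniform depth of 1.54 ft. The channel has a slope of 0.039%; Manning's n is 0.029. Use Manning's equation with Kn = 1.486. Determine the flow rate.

For a triangular section with side slope z = 1.9: A = zy² = 1.9×1.54² = 4.506 ft²; P = 2y√(1+z²) = 2×1.54×2.147 = 6.613 ft.
Hydraulic radius R = A/P = 4.506/6.613 = 0.6814 ft.
Manning's equation: Q = (1.486/n) A R^(2/3) S^(1/2) = (1.486/0.029) × 4.506 × 0.6814^(2/3) × 0.00039^(1/2) = 3.53 ft³/s.

Q = 3.53 ft³/s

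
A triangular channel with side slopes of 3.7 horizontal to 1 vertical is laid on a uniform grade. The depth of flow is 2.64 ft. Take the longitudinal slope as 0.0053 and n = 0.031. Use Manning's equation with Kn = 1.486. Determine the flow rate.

For a triangular section with side slope z = 3.7: A = zy² = 3.7×2.64² = 25.79 ft²; P = 2y√(1+z²) = 2×2.64×3.833 = 20.24 ft.
Hydraulic radius R = A/P = 25.79/20.24 = 1.274 ft.
Manning's equation: Q = (1.486/n) A R^(2/3) S^(1/2) = (1.486/0.031) × 25.79 × 1.274^(2/3) × 0.0053^(1/2) = 106 ft³/s.

Q = 106 ft³/s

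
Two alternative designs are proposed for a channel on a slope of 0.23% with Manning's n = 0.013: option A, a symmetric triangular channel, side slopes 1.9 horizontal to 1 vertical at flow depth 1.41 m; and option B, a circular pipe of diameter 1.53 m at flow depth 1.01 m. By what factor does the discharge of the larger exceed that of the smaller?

Channel A: For a triangular section with side slope z = 1.9: A = zy² = 1.9×1.41² = 3.777 m²; P = 2y√(1+z²) = 2×1.41×2.147 = 6.055 m. Hydraulic radius R = A/P = 3.777/6.055 = 0.6239 m. Q_A = (1/0.013)·3.777·0.6239^(2/3)·√0.0023 = 10.17 m³/s.
Channel B: For a circular section of diameter D = 1.53 m at depth y = 1.01 m, the central angle is θ = 2 arccos(1 − 2y/D) = 3.794 rad. Then A = (D²/8)(θ − sin θ) = 1.288 m² and P = Dθ/2 = 2.902 m. Hydraulic radius R = A/P = 1.288/2.902 = 0.4437 m. Q_B = (1/0.013)·1.288·0.4437^(2/3)·√0.0023 = 2.763 m³/s.
The larger discharge is 10.17 m³/s and the smaller is 2.763 m³/s; the ratio is 3.68.

3.68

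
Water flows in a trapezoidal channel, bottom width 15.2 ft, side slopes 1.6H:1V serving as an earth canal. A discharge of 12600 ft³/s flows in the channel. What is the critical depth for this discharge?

At critical depth, Q² T / (g A³) = 1, i.e. A³/T = Q²/g = 12600²/32.2 = 4930000.
Trying y = 13.2 ft: A³/T = 1918000 — short.
Trying y = 16.6 ft: A³/T = 4876000 — close enough.

y_c = 16.6 ft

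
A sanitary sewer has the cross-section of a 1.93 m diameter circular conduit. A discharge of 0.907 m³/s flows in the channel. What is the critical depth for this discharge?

y_c = 0.448 m

At critical depth, Q² T / (g A³) = 1, i.e. A³/T = Q²/g = 0.907²/9.81 = 0.08386.
At y = 0.573 m: A³/T = 0.2184 — high.
At y = 0.332 m: A³/T = 0.02591 — low.
At y = 0.448 m: A³/T = 0.08381 — matches.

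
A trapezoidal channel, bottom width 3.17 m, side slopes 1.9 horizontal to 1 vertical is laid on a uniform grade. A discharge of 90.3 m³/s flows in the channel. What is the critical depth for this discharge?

At critical depth, Q² T / (g A³) = 1, i.e. A³/T = Q²/g = 90.3²/9.81 = 831.2.
Try y = 2.08 m: A³/T = 293.6 — short.
Try y = 3.11 m: A³/T = 1502 — over.
Try y = 2.69 m: A³/T = 825.4 — matches.

y_c = 2.69 m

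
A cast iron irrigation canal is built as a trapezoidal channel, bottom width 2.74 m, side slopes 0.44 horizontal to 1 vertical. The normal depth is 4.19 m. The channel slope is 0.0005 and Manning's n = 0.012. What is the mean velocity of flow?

V = 2.56 m/s

With bottom width b = 2.74 m and side slope z = 0.44: A = (b + zy)y = (2.74 + 0.44×4.19)×4.19 = 19.21 m²; P = b + 2y√(1+z²) = 2.74 + 2×4.19×1.093 = 11.9 m.
Hydraulic radius R = A/P = 19.21/11.9 = 1.615 m.
From Manning's equation, V = (1/n) R^(2/3) S^(1/2) = (1/0.012) × 1.615^(2/3) × 0.0005^(1/2) = 2.56 m/s.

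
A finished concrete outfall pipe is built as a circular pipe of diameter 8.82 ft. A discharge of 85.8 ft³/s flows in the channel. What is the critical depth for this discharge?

At critical depth, Q² T / (g A³) = 1, i.e. A³/T = Q²/g = 85.8²/32.2 = 228.6.
Try y = 1.85 ft: A³/T = 112.4 — too small.
Try y = 2.22 ft: A³/T = 229.1 — close enough.

y_c = 2.22 ft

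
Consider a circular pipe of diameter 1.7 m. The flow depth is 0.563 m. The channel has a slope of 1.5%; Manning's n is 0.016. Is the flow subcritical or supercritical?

supercritical

For a circular section of diameter D = 1.7 m at depth y = 0.563 m, the central angle is θ = 2 arccos(1 − 2y/D) = 2.453 rad. Then A = (D²/8)(θ − sin θ) = 0.6564 m² and P = Dθ/2 = 2.085 m.
Hydraulic radius R = A/P = 0.6564/2.085 = 0.3149 m.
V = (1/n) R^(2/3) √S = (1/0.016) × 0.3149^(2/3) × √0.015 = 3.543 m/s. Hydraulic depth D_h = A/T = 0.6564/1.6 = 0.4102 m.
Froude number Fr = V/√(g·D_h) = 3.543/√(9.81×0.4102) = 1.77, which is greater than 1, so the flow is supercritical.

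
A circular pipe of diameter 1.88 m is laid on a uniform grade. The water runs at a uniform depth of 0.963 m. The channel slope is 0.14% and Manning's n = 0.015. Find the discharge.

For a circular section of diameter D = 1.88 m at depth y = 0.963 m, the central angle is θ = 2 arccos(1 − 2y/D) = 3.191 rad. Then A = (D²/8)(θ − sin θ) = 1.431 m² and P = Dθ/2 = 2.999 m.
Hydraulic radius R = A/P = 1.431/2.999 = 0.4772 m.
Manning's equation: Q = (1/n) A R^(2/3) S^(1/2) = (1/0.015) × 1.431 × 0.4772^(2/3) × 0.0014^(1/2) = 2.18 m³/s.

Q = 2.18 m³/s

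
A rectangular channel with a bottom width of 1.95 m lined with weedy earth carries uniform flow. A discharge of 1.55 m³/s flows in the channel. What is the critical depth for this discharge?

For a rectangular channel, critical depth y_c = (q²/g)^(1/3) where q = Q/b = 1.55/1.95 = 0.7949 m²/s.
So y_c = (0.7949²/9.81)^(1/3) = 0.401 m.

y_c = 0.401 m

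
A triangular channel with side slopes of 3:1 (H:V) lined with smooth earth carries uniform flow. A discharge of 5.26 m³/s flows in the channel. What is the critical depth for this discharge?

At critical depth, Q² T / (g A³) = 1, i.e. A³/T = Q²/g = 5.26²/9.81 = 2.82.
Trying y = 0.752 m: A³/T = 1.082 — too small.
Trying y = 1.05 m: A³/T = 5.743 — too large.
Trying y = 0.911 m: A³/T = 2.824 — close enough.

y_c = 0.911 m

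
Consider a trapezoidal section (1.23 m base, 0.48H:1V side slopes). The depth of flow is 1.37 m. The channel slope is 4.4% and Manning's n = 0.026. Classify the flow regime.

supercritical

With bottom width b = 1.23 m and side slope z = 0.48: A = (b + zy)y = (1.23 + 0.48×1.37)×1.37 = 2.586 m²; P = b + 2y√(1+z²) = 1.23 + 2×1.37×1.109 = 4.269 m.
Hydraulic radius R = A/P = 2.586/4.269 = 0.6057 m.
V = (1/n) R^(2/3) √S = (1/0.026) × 0.6057^(2/3) × √0.044 = 5.776 m/s. Hydraulic depth D_h = A/T = 2.586/2.545 = 1.016 m.
Froude number Fr = V/√(g·D_h) = 5.776/√(9.81×1.016) = 1.83, which is greater than 1, so the flow is supercritical.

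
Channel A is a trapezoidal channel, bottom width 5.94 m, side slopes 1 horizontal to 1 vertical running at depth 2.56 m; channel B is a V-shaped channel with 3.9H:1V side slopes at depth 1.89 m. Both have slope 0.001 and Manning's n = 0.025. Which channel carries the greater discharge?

channel A

Channel A: With bottom width b = 5.94 m and side slope z = 1: A = (b + zy)y = (5.94 + 1×2.56)×2.56 = 21.76 m²; P = b + 2y√(1+z²) = 5.94 + 2×2.56×1.414 = 13.18 m. Hydraulic radius R = A/P = 21.76/13.18 = 1.651 m. Q_A = (1/0.025)·21.76·1.651^(2/3)·√0.001 = 38.45 m³/s.
Channel B: For a triangular section with side slope z = 3.9: A = zy² = 3.9×1.89² = 13.93 m²; P = 2y√(1+z²) = 2×1.89×4.026 = 15.22 m. Hydraulic radius R = A/P = 13.93/15.22 = 0.9154 m. Q_B = (1/0.025)·13.93·0.9154^(2/3)·√0.001 = 16.61 m³/s.
Q_A = 38.45 m³/s vs Q_B = 16.61 m³/s, so channel A carries more.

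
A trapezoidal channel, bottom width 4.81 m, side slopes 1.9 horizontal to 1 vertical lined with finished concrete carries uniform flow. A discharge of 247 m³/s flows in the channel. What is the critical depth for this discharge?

y_c = 4.02 m

At critical depth, Q² T / (g A³) = 1, i.e. A³/T = Q²/g = 247²/9.81 = 6219.
At y = 3.15 m: A³/T = 2343 — short.
At y = 5 m: A³/T = 15380 — over.
At y = 4.02 m: A³/T = 6239 — close enough.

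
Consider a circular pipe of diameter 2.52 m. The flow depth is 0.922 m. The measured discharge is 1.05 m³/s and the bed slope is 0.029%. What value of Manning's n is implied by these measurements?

For a circular section of diameter D = 2.52 m at depth y = 0.922 m, the central angle is θ = 2 arccos(1 − 2y/D) = 2.598 rad. Then A = (D²/8)(θ − sin θ) = 1.652 m² and P = Dθ/2 = 3.274 m.
Hydraulic radius R = A/P = 1.652/3.274 = 0.5047 m.
Rearranging Manning's equation: n = (1/Q) A R^(2/3) S^(1/2) = (1/1.05) × 1.652 × 0.5047^(2/3) × √0.00029 = 0.017.

n = 0.017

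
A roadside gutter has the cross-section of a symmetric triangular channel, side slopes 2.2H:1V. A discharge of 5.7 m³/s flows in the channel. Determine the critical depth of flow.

At critical depth, Q² T / (g A³) = 1, i.e. A³/T = Q²/g = 5.7²/9.81 = 3.312.
Try y = 0.821 m: A³/T = 0.9027 — short.
Try y = 1.18 m: A³/T = 5.536 — over.
Try y = 1.06 m: A³/T = 3.239 — close enough.

y_c = 1.06 m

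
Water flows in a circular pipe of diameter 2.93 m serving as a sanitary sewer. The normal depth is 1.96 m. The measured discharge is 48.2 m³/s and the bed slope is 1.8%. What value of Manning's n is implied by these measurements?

n = 0.012

For a circular section of diameter D = 2.93 m at depth y = 1.96 m, the central angle is θ = 2 arccos(1 − 2y/D) = 3.831 rad. Then A = (D²/8)(θ − sin θ) = 4.794 m² and P = Dθ/2 = 5.612 m.
Hydraulic radius R = A/P = 4.794/5.612 = 0.8541 m.
Rearranging Manning's equation: n = (1/Q) A R^(2/3) S^(1/2) = (1/48.2) × 4.794 × 0.8541^(2/3) × √0.018 = 0.012.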